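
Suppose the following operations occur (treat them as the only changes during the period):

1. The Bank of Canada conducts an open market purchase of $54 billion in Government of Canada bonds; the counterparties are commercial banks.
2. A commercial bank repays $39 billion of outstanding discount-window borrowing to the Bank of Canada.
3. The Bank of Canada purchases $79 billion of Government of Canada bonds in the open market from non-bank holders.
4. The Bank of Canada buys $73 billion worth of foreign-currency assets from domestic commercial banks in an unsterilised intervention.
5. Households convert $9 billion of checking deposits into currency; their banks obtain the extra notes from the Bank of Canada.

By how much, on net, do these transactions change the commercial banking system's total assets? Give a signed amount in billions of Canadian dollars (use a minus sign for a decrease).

+$31 billion

Bank of Canada balance sheet:
  Assets:      Securities +$133B, Loans to banks −$39B, Foreign assets +$73B
  Liabilities: Bank reserves +$158B, Currency in circulation +$9B
Commercial banking system:
  Assets:      Reserves at CB +$158B, Securities −$54B, Foreign assets −$73B
  Liabilities: Checkable deposits +$70B, Borrowings from CB −$39B
Change in total bank assets = +$31 billion.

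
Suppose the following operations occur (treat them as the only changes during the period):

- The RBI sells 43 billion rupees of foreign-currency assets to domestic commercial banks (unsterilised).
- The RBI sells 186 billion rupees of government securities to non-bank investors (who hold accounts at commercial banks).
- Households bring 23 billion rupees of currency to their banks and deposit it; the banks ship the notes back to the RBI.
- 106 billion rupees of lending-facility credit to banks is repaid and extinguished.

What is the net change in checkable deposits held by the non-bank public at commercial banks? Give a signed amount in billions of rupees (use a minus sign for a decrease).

FX sale 43 billion rupees: the counterparty is a bank, so public deposits are unchanged → 0.
Asset sale (to non-banks) 186 billion rupees: non-bank counterparties' bank balances fall → −186B.
Currency deposit 23 billion rupees: non-bank counterparties' bank balances rise → +23B.
Discount-window repayment 106 billion rupees: the counterparty is a bank, so public deposits are unchanged → 0.
Net: 0 − 186 + 23 + 0 = -163 billion.

-163 billion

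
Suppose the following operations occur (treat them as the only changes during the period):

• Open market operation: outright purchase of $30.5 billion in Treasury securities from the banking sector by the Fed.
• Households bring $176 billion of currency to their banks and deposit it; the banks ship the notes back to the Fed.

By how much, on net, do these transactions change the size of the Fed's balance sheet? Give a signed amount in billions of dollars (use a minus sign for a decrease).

Fed balance sheet:
  Assets:      Securities +$30.5B
  Liabilities: Bank reserves +$206.5B, Currency in circulation −$176B
Commercial banking system:
  Assets:      Reserves at CB +$206.5B, Securities −$30.5B
  Liabilities: Checkable deposits +$176B
Change in total Fed assets = +$30.5 billion.

+$30.5 billion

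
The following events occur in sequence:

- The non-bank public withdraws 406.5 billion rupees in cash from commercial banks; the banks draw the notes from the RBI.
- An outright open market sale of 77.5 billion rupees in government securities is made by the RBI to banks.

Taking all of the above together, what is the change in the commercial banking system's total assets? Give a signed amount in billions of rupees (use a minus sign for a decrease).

Currency withdrawal 406.5 billion rupees: bank balance sheets shrink → −406.5B.
OMO sale (to banks) 77.5 billion rupees: just an asset swap on bank balance sheets → 0.
Net: −406.5 + 0 = -406.5 billion.

-406.5 billion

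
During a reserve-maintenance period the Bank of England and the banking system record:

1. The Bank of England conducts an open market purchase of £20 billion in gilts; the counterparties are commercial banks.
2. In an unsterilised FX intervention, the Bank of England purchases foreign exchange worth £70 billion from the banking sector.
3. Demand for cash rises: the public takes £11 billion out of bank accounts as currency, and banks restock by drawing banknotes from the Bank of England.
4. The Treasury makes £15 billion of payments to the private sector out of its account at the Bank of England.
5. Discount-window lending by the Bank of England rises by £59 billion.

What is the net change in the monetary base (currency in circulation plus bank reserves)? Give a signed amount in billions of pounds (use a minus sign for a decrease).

+£164 billion

OMO purchase (from banks) £20 billion: Bank of England balance sheet expands → +£20B.
FX purchase £70 billion: Bank of England balance sheet expands → +£70B.
Currency withdrawal £11 billion: just a shift between currency and reserves — both are base money → 0.
Government spending £15 billion: a non-base liability converts back to reserves → +£15B.
Discount-window loan £59 billion: Bank of England balance sheet expands → +£59B.
Net: 20 + 70 + 0 + 15 + 59 = +£164 billion.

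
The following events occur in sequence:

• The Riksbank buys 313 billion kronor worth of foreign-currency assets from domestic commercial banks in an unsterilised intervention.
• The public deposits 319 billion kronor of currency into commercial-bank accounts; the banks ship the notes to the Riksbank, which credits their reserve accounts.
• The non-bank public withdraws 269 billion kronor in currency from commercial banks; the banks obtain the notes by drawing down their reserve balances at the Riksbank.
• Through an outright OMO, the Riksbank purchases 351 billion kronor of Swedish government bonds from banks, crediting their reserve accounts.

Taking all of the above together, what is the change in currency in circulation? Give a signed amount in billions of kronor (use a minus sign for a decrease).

FX purchase 313 billion kronor: no currency enters or leaves circulation → 0.
Currency deposit 319 billion kronor: notes return to the central bank → −319B.
Currency withdrawal 269 billion kronor: notes leave the central bank → +269B.
OMO purchase (from banks) 351 billion kronor: no currency enters or leaves circulation → 0.
Net: 0 − 319 + 269 + 0 = -50 billion.

-50 billion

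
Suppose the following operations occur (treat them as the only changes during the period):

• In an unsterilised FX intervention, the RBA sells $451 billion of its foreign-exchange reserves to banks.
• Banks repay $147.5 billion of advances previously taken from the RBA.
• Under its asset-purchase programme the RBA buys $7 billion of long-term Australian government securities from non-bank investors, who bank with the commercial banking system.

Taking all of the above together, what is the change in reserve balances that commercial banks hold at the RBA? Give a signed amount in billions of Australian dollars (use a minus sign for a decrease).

FX sale $451 billion: the buying banks pay out of their reserve balances → −$451B.
Discount-window repayment $147.5 billion: repayment is debited from reserves → −$147.5B.
Asset purchase (from non-banks) $7 billion: the RBA pays by crediting reserve accounts → +$7B.
Net: −451 − 147.5 + 7 = -$591.5 billion.

-$591.5 billion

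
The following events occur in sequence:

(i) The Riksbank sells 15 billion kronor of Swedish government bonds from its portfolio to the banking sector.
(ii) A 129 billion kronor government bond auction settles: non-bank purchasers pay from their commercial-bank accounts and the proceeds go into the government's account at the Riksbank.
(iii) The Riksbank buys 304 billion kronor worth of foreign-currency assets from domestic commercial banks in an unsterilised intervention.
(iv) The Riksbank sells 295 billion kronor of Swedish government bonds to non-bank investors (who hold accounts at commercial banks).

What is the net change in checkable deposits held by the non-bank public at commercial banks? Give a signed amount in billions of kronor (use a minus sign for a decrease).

OMO sale (to banks) 15 billion kronor: the counterparty is a bank, so public deposits are unchanged → 0.
Government account inflow 129 billion kronor: non-bank counterparties' bank balances fall → −129B.
FX purchase 304 billion kronor: the counterparty is a bank, so public deposits are unchanged → 0.
Asset sale (to non-banks) 295 billion kronor: non-bank counterparties' bank balances fall → −295B.
Net: 0 − 129 + 0 − 295 = -424 billion.

-424 billion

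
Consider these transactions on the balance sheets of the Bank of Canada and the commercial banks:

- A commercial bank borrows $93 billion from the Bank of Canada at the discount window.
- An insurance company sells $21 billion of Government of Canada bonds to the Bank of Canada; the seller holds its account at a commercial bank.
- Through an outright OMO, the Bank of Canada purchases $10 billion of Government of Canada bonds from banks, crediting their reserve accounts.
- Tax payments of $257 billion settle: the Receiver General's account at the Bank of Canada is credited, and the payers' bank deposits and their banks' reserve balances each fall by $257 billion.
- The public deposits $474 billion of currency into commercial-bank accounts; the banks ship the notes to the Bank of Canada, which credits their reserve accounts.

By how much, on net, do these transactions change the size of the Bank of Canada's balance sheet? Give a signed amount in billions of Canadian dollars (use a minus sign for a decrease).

+$124 billion

Bank of Canada balance sheet:
  Assets:      Securities +$31B, Loans to banks +$93B
  Liabilities: Bank reserves +$341B, Currency in circulation −$474B, Government deposits +$257B
Commercial banking system:
  Assets:      Reserves at CB +$341B, Securities −$10B
  Liabilities: Checkable deposits +$238B, Borrowings from CB +$93B
Change in total Bank of Canada assets = +$124 billion.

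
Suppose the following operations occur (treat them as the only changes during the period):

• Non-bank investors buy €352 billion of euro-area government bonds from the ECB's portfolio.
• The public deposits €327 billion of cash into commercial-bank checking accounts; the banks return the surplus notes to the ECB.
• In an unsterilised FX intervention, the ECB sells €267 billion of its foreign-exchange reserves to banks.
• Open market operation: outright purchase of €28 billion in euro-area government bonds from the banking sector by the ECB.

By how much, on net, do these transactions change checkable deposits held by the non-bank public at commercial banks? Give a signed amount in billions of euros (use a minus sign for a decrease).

-€25 billion

Asset sale (to non-banks) €352 billion: non-bank counterparties' bank balances fall → −€352B.
Currency deposit €327 billion: non-bank counterparties' bank balances rise → +€327B.
FX sale €267 billion: the counterparty is a bank, so public deposits are unchanged → 0.
OMO purchase (from banks) €28 billion: the counterparty is a bank, so public deposits are unchanged → 0.
Net: −352 + 327 + 0 + 0 = -€25 billion.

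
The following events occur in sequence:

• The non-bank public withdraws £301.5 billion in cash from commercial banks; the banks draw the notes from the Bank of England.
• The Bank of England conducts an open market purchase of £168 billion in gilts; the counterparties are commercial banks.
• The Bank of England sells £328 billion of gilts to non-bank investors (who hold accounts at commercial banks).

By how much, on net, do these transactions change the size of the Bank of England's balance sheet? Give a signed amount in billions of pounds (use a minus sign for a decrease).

-£160 billion

Currency withdrawal £301.5 billion: only the composition of liabilities changes → 0.
OMO purchase (from banks) £168 billion: a Bank of England asset is acquired → +£168B.
Asset sale (to non-banks) £328 billion: a Bank of England asset is shed → −£328B.
Net: 0 + 168 − 328 = -£160 billion.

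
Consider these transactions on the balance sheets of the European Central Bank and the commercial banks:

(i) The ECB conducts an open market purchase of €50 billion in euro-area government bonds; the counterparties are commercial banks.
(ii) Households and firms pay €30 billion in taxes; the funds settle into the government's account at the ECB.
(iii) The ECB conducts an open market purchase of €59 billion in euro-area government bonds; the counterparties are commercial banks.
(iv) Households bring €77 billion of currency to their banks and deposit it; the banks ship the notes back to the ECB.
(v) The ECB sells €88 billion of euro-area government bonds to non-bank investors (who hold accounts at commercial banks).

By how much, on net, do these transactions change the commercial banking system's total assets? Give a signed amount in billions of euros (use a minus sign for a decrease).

-€41 billion

OMO purchase (from banks) €50 billion: just an asset swap on bank balance sheets → 0.
Government account inflow €30 billion: bank balance sheets shrink → −€30B.
OMO purchase (from banks) €59 billion: just an asset swap on bank balance sheets → 0.
Currency deposit €77 billion: bank balance sheets expand → +€77B.
Asset sale (to non-banks) €88 billion: bank balance sheets shrink → −€88B.
Net: 0 − 30 + 0 + 77 − 88 = -€41 billion.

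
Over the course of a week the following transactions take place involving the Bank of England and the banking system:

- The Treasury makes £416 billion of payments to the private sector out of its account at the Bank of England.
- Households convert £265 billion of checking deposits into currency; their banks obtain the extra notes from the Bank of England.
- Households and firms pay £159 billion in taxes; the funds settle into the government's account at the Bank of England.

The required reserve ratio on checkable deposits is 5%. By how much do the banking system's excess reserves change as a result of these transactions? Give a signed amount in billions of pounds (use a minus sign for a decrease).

Government spending £416 billion: reserves +£416B, deposits +£416B.
Currency withdrawal £265 billion: reserves −£265B, deposits −£265B.
Government account inflow £159 billion: reserves −£159B, deposits −£159B.
Totals: Δreserves = −£8B, Δdeposits = −£8B.
Δrequired reserves = 5% × −£8B = −£0.4B.
Δexcess reserves = Δreserves − Δrequired = −£8B − (−£0.4B) = -£7.6 billion.

-£7.6 billion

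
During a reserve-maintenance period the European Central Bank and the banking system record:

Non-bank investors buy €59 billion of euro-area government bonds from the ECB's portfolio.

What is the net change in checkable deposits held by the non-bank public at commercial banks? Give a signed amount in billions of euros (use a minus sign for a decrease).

-€59 billion

ECB balance sheet:
  Assets:      Securities −€59B
  Liabilities: Bank reserves −€59B
Commercial banking system:
  Assets:      Reserves at CB −€59B
  Liabilities: Checkable deposits −€59B
So the change in checkable deposits held by the non-bank public at commercial banks is -€59 billion.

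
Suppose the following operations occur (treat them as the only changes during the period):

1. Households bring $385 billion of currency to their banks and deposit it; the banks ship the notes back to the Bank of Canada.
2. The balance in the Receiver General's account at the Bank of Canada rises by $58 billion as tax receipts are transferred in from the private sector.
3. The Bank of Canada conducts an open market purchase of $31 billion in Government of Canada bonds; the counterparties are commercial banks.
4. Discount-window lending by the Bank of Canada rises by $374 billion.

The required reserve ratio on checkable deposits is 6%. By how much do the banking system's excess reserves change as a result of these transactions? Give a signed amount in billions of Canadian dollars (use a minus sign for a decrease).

+$712.38 billion

Currency deposit $385 billion: reserves +$385B, deposits +$385B.
Government account inflow $58 billion: reserves −$58B, deposits −$58B.
OMO purchase (from banks) $31 billion: reserves +$31B, deposits 0.
Discount-window loan $374 billion: reserves +$374B, deposits 0.
Totals: Δreserves = +$732B, Δdeposits = +$327B.
Δrequired reserves = 6% × +$327B = +$19.62B.
Δexcess reserves = Δreserves − Δrequired = +$732B − (+$19.62B) = +$712.38 billion.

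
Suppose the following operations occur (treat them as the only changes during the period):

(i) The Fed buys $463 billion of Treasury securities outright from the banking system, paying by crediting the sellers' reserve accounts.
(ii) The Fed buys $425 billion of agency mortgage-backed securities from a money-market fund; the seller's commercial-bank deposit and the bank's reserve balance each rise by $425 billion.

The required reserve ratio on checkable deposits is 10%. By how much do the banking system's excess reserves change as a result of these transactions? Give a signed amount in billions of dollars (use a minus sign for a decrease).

+$845.5 billion

OMO purchase (from banks) $463 billion: reserves +$463B, deposits 0.
Asset purchase (from non-banks) $425 billion: reserves +$425B, deposits +$425B.
Totals: Δreserves = +$888B, Δdeposits = +$425B.
Δrequired reserves = 10% × +$425B = +$42.5B.
Δexcess reserves = Δreserves − Δrequired = +$888B − (+$42.5B) = +$845.5 billion.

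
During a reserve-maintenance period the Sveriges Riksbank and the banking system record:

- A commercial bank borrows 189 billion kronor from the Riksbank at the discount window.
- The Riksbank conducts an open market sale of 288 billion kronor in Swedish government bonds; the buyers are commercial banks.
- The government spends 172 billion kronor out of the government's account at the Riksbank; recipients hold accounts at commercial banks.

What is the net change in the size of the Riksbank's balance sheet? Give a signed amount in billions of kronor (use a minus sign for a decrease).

-99 billion

Riksbank balance sheet:
  Assets:      Securities −288B, Loans to banks +189B
  Liabilities: Bank reserves +73B, Government deposits −172B
Change in total Riksbank assets = -99 billion.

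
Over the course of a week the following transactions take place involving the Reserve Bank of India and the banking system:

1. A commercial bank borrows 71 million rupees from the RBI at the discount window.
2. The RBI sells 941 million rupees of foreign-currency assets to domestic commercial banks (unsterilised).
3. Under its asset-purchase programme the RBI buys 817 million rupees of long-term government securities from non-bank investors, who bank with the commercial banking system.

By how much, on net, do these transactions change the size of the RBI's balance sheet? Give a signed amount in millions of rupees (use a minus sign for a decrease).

Discount-window loan 71 million rupees: an RBI asset is acquired → +71M.
FX sale 941 million rupees: an RBI asset is shed → −941M.
Asset purchase (from non-banks) 817 million rupees: an RBI asset is acquired → +817M.
Net: 71 − 941 + 817 = -53 million.

-53 million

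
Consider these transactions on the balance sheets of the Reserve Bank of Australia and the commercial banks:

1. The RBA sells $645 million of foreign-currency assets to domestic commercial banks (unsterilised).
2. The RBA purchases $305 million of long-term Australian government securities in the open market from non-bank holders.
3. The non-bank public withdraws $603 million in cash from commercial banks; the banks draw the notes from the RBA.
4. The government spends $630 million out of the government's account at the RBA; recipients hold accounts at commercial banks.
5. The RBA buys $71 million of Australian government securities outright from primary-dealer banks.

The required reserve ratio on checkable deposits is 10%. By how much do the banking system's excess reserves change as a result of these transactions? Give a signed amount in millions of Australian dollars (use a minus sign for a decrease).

FX sale $645 million: reserves −$645M, deposits 0.
Asset purchase (from non-banks) $305 million: reserves +$305M, deposits +$305M.
Currency withdrawal $603 million: reserves −$603M, deposits −$603M.
Government spending $630 million: reserves +$630M, deposits +$630M.
OMO purchase (from banks) $71 million: reserves +$71M, deposits 0.
Totals: Δreserves = −$242M, Δdeposits = +$332M.
Δrequired reserves = 10% × +$332M = +$33.2M.
Δexcess reserves = Δreserves − Δrequired = −$242M − (+$33.2M) = -$275.2 million.

-$275.2 million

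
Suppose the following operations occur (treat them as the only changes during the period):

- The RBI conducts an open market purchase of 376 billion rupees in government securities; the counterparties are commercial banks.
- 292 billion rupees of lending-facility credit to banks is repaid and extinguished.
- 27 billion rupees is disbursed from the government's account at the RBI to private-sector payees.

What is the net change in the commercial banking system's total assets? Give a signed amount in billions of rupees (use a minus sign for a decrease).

-265 billion

OMO purchase (from banks) 376 billion rupees: just an asset swap on bank balance sheets → 0.
Discount-window repayment 292 billion rupees: bank balance sheets shrink → −292B.
Government spending 27 billion rupees: bank balance sheets expand → +27B.
Net: 0 − 292 + 27 = -265 billion.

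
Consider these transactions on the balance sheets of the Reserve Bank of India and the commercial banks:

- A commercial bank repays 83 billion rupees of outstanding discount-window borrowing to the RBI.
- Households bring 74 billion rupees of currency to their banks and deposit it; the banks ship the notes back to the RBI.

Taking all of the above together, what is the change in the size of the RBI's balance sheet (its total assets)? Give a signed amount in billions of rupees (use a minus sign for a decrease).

-83 billion

RBI balance sheet:
  Assets:      Loans to banks −83B
  Liabilities: Bank reserves −9B, Currency in circulation −74B
Commercial banking system:
  Assets:      Reserves at CB −9B
  Liabilities: Checkable deposits +74B, Borrowings from CB −83B
Change in total RBI assets = -83 billion.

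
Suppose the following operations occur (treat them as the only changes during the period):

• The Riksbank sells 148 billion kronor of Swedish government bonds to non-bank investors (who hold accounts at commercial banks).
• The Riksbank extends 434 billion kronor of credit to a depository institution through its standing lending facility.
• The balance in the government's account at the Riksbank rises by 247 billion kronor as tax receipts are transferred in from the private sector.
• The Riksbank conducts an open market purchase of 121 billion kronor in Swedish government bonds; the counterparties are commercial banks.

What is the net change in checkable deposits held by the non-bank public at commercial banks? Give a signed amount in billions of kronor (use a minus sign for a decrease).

Riksbank balance sheet:
  Assets:      Securities −27B, Loans to banks +434B
  Liabilities: Bank reserves +160B, Government deposits +247B
Commercial banking system:
  Assets:      Reserves at CB +160B, Securities −121B
  Liabilities: Checkable deposits −395B, Borrowings from CB +434B
So the change in checkable deposits held by the non-bank public at commercial banks is -395 billion.

-395 billion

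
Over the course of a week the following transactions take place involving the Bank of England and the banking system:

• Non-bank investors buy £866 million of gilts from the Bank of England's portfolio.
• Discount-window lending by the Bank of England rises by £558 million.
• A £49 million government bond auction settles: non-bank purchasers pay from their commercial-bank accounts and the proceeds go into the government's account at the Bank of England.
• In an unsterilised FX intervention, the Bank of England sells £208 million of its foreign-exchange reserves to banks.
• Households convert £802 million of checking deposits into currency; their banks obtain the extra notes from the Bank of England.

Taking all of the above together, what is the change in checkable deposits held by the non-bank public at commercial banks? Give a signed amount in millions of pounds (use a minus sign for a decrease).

Bank of England balance sheet:
  Assets:      Securities −£866M, Loans to banks +£558M, Foreign assets −£208M
  Liabilities: Bank reserves −£1367M, Currency in circulation +£802M, Government deposits +£49M
Commercial banking system:
  Assets:      Reserves at CB −£1367M, Foreign assets +£208M
  Liabilities: Checkable deposits −£1717M, Borrowings from CB +£558M
So the change in checkable deposits held by the non-bank public at commercial banks is -£1717 million.

-£1717 million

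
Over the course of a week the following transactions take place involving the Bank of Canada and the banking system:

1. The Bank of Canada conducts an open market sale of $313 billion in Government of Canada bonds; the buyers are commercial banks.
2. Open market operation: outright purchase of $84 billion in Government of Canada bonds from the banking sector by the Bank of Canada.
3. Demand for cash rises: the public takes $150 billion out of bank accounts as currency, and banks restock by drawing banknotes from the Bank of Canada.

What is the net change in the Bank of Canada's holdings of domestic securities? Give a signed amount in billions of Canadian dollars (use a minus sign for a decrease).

-$229 billion

OMO sale (to banks) $313 billion: securities removed from the Bank of Canada's portfolio → −$313B.
OMO purchase (from banks) $84 billion: securities added to the Bank of Canada's portfolio → +$84B.
Currency withdrawal $150 billion: the Bank of Canada's securities portfolio is untouched → 0.
Net: −313 + 84 + 0 = -$229 billion.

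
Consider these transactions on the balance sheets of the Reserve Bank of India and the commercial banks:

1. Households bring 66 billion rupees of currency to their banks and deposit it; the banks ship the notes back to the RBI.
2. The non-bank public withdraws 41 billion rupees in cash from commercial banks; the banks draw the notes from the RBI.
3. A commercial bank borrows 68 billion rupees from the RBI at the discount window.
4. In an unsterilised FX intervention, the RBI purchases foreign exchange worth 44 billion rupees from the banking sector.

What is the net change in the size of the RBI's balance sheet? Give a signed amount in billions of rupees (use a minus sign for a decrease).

+112 billion

RBI balance sheet:
  Assets:      Loans to banks +68B, Foreign assets +44B
  Liabilities: Bank reserves +137B, Currency in circulation −25B
Commercial banking system:
  Assets:      Reserves at CB +137B, Foreign assets −44B
  Liabilities: Checkable deposits +25B, Borrowings from CB +68B
Change in total RBI assets = +112 billion.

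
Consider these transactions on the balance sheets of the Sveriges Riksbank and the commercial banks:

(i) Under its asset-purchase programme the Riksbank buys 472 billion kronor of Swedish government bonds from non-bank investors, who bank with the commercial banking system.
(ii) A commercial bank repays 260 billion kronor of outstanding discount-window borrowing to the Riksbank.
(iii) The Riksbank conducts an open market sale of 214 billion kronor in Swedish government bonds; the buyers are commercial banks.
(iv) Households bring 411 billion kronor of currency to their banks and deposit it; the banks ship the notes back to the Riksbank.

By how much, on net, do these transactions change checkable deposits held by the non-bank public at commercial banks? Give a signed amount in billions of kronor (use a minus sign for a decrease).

Riksbank balance sheet:
  Assets:      Securities +258B, Loans to banks −260B
  Liabilities: Bank reserves +409B, Currency in circulation −411B
Commercial banking system:
  Assets:      Reserves at CB +409B, Securities +214B
  Liabilities: Checkable deposits +883B, Borrowings from CB −260B
So the change in checkable deposits held by the non-bank public at commercial banks is +883 billion.

+883 billion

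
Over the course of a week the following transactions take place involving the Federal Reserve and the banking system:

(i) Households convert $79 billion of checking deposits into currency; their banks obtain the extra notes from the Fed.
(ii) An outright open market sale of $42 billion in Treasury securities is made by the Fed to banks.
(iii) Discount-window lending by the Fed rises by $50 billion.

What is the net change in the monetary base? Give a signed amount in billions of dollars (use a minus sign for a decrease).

+$8 billion

Fed balance sheet:
  Assets:      Securities −$42B, Loans to banks +$50B
  Liabilities: Bank reserves −$71B, Currency in circulation +$79B
Commercial banking system:
  Assets:      Reserves at CB −$71B, Securities +$42B
  Liabilities: Checkable deposits −$79B, Borrowings from CB +$50B
Monetary base = currency + reserves: +$79B + (−$71B) = +$8 billion.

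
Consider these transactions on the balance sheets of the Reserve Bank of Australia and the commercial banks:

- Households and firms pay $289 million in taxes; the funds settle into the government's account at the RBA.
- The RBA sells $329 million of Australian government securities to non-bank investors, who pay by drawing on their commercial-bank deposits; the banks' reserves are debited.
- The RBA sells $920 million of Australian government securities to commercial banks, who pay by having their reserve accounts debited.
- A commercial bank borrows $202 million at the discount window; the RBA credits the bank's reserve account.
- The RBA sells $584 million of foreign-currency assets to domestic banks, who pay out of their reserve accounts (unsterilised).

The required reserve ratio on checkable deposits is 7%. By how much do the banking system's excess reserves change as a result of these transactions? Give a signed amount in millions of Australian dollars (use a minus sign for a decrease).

Government account inflow $289 million: reserves −$289M, deposits −$289M.
Asset sale (to non-banks) $329 million: reserves −$329M, deposits −$329M.
OMO sale (to banks) $920 million: reserves −$920M, deposits 0.
Discount-window loan $202 million: reserves +$202M, deposits 0.
FX sale $584 million: reserves −$584M, deposits 0.
Totals: Δreserves = −$1920M, Δdeposits = −$618M.
Δrequired reserves = 7% × −$618M = −$43.26M.
Δexcess reserves = Δreserves − Δrequired = −$1920M − (−$43.26M) = -$1876.74 million.

-$1876.74 million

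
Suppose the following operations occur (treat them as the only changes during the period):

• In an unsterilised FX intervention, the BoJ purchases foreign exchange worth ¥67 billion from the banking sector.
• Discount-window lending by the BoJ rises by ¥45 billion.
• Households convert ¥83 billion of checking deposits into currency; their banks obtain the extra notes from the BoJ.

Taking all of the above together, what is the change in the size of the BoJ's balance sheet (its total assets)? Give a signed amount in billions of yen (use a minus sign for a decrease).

+¥112 billion

BoJ balance sheet:
  Assets:      Loans to banks +¥45B, Foreign assets +¥67B
  Liabilities: Bank reserves +¥29B, Currency in circulation +¥83B
Change in total BoJ assets = +¥112 billion.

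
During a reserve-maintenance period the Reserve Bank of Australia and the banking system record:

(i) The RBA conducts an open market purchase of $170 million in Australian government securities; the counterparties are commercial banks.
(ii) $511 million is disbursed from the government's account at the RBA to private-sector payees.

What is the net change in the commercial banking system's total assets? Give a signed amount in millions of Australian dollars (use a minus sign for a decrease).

OMO purchase (from banks) $170 million: just an asset swap on bank balance sheets → 0.
Government spending $511 million: bank balance sheets expand → +$511M.
Net: 0 + 511 = +$511 million.

+$511 million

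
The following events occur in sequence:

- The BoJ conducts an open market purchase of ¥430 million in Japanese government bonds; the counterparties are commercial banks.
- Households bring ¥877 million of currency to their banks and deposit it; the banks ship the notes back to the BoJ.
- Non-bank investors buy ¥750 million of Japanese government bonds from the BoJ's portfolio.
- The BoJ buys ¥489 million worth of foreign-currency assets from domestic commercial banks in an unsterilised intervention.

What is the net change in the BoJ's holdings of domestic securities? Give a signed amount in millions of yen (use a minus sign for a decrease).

OMO purchase (from banks) ¥430 million: securities added to the BoJ's portfolio → +¥430M.
Currency deposit ¥877 million: the BoJ's securities portfolio is untouched → 0.
Asset sale (to non-banks) ¥750 million: securities removed from the BoJ's portfolio → −¥750M.
FX purchase ¥489 million: the BoJ's securities portfolio is untouched → 0.
Net: 430 + 0 − 750 + 0 = -¥320 million.

-¥320 million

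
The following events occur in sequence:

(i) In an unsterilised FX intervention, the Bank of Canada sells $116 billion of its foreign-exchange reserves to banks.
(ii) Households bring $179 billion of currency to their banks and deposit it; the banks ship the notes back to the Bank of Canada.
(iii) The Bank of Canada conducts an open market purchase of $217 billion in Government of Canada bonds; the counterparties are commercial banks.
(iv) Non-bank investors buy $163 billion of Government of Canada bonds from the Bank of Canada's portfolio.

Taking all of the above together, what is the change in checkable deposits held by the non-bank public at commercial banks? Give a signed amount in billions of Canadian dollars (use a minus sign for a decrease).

FX sale $116 billion: the counterparty is a bank, so public deposits are unchanged → 0.
Currency deposit $179 billion: non-bank counterparties' bank balances rise → +$179B.
OMO purchase (from banks) $217 billion: the counterparty is a bank, so public deposits are unchanged → 0.
Asset sale (to non-banks) $163 billion: non-bank counterparties' bank balances fall → −$163B.
Net: 0 + 179 + 0 − 163 = +$16 billion.

+$16 billion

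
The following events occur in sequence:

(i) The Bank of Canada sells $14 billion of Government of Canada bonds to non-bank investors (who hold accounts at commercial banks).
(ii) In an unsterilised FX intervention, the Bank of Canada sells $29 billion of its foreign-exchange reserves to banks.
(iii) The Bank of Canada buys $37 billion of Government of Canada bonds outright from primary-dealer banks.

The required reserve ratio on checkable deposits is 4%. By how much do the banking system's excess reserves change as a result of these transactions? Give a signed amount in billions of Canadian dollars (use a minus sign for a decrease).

Asset sale (to non-banks) $14 billion: reserves −$14B, deposits −$14B.
FX sale $29 billion: reserves −$29B, deposits 0.
OMO purchase (from banks) $37 billion: reserves +$37B, deposits 0.
Totals: Δreserves = −$6B, Δdeposits = −$14B.
Δrequired reserves = 4% × −$14B = −$0.56B.
Δexcess reserves = Δreserves − Δrequired = −$6B − (−$0.56B) = -$5.44 billion.

-$5.44 billion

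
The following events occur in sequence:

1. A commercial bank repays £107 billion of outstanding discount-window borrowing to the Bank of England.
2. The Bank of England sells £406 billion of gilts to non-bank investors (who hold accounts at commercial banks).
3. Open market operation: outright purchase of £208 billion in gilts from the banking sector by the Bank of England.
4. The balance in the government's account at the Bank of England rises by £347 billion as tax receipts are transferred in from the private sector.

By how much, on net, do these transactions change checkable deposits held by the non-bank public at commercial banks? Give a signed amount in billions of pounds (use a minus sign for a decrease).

-£753 billion

Discount-window repayment £107 billion: the counterparty is a bank, so public deposits are unchanged → 0.
Asset sale (to non-banks) £406 billion: non-bank counterparties' bank balances fall → −£406B.
OMO purchase (from banks) £208 billion: the counterparty is a bank, so public deposits are unchanged → 0.
Government account inflow £347 billion: non-bank counterparties' bank balances fall → −£347B.
Net: 0 − 406 + 0 − 347 = -£753 billion.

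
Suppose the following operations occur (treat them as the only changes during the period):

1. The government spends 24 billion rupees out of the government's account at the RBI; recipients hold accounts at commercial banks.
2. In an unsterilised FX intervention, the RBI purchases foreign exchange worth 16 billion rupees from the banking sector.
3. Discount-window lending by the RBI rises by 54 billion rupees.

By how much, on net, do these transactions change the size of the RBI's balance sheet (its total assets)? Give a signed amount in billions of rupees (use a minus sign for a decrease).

+70 billion

Government spending 24 billion rupees: only the composition of liabilities changes → 0.
FX purchase 16 billion rupees: an RBI asset is acquired → +16B.
Discount-window loan 54 billion rupees: an RBI asset is acquired → +54B.
Net: 0 + 16 + 54 = +70 billion.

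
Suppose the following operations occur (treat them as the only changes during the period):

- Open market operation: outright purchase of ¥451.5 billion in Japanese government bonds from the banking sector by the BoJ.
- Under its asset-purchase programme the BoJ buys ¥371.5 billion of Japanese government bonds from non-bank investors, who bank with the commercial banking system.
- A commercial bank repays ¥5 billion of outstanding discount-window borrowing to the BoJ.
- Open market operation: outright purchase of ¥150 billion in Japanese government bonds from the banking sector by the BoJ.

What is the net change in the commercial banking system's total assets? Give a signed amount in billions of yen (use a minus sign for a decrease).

OMO purchase (from banks) ¥451.5 billion: just an asset swap on bank balance sheets → 0.
Asset purchase (from non-banks) ¥371.5 billion: bank balance sheets expand → +¥371.5B.
Discount-window repayment ¥5 billion: bank balance sheets shrink → −¥5B.
OMO purchase (from banks) ¥150 billion: just an asset swap on bank balance sheets → 0.
Net: 0 + 371.5 − 5 + 0 = +¥366.5 billion.

+¥366.5 billion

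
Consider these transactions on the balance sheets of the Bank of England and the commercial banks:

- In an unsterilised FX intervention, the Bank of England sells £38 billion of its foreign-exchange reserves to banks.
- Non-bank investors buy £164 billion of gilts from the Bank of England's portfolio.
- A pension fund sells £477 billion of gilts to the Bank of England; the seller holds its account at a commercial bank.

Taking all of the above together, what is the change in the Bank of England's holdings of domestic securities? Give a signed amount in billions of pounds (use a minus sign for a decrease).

Bank of England balance sheet:
  Assets:      Securities +£313B, Foreign assets −£38B
  Liabilities: Bank reserves +£275B
Commercial banking system:
  Assets:      Reserves at CB +£275B, Foreign assets +£38B
  Liabilities: Checkable deposits +£313B
So the change in the Bank of England's holdings of domestic securities is +£313 billion.

+£313 billion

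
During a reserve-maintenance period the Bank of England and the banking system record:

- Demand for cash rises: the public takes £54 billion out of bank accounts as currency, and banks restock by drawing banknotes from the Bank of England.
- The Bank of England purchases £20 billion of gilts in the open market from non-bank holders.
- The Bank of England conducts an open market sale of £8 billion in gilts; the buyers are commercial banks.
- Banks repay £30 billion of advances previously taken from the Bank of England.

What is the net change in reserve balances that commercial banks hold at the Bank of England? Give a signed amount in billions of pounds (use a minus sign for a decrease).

Currency withdrawal £54 billion: banks swap reserves for currency → −£54B.
Asset purchase (from non-banks) £20 billion: the Bank of England pays by crediting reserve accounts → +£20B.
OMO sale (to banks) £8 billion: the buying banks pay out of their reserve balances → −£8B.
Discount-window repayment £30 billion: repayment is debited from reserves → −£30B.
Net: −54 + 20 − 8 − 30 = -£72 billion.

-£72 billion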